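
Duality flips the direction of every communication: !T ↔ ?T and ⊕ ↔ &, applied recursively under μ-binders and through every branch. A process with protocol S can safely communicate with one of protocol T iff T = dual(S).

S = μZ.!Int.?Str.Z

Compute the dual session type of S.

μZ → μZ  (binder kept)
  !Int → ?Int
    ?Str → !Str
      Z ↦ Z

μZ.?Int.!Str.Z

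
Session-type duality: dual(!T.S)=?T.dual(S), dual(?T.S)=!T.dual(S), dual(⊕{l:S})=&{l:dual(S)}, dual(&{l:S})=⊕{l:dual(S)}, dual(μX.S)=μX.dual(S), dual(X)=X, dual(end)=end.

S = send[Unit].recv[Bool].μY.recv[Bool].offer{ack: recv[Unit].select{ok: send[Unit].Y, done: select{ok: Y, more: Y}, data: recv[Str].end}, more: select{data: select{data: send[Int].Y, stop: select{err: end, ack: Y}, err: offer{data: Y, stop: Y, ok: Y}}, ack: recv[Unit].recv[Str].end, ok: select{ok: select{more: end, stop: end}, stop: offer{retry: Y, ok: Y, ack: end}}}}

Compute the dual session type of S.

send[Unit] = recv[Unit]
  recv[Bool] = send[Bool]
    μY = μY  (rec unchanged)
      recv[Bool] = send[Bool]
        offer{ack,more} = select{ack,more}  (external→internal)
          [ack]
            recv[Unit] = send[Unit]
              select{ok,done,data} = offer{ok,done,data}  (internal→external)
                [ok]
                  send[Unit] = recv[Unit]
                    dual(Y) = Y
                [done]
                  select{ok,more} = offer{ok,more}  (internal→external)
                    [ok]
                      dual(Y) = Y
                    [more]
                      dual(Y) = Y
                [data]
                  recv[Str] = send[Str]
                    dual(end) = end
          [more]
            select{data,ack,ok} = offer{data,ack,ok}  (internal→external)
              [data]
                select{data,stop,err} = offer{data,stop,err}  (internal→external)
                  [data]
                    send[Int] = recv[Int]
                      dual(Y) = Y
                  [stop]
                    select{err,ack} = offer{err,ack}  (internal→external)
                      [err]
                        dual(end) = end
                      [ack]
                        dual(Y) = Y
                  [err]
                    offer{data,stop,ok} = select{data,stop,ok}  (external→internal)
                      [data]
                        dual(Y) = Y
                      [stop]
                        dual(Y) = Y
                      [ok]
                        dual(Y) = Y
              [ack]
                recv[Unit] = send[Unit]
                  recv[Str] = send[Str]
                    dual(end) = end
              [ok]
                select{ok,stop} = offer{ok,stop}  (internal→external)
                  [ok]
                    select{more,stop} = offer{more,stop}  (internal→external)
                      [more]
                        dual(end) = end
                      [stop]
                        dual(end) = end
                  [stop]
                    offer{retry,ok,ack} = select{retry,ok,ack}  (external→internal)
                      [retry]
                        dual(Y) = Y
                      [ok]
                        dual(Y) = Y
                      [ack]
                        dual(end) = end

recv[Unit].send[Bool].μY.send[Bool].select{ack: send[Unit].offer{ok: recv[Unit].Y, done: offer{ok: Y, more: Y}, data: send[Str].end}, more: offer{data: offer{data: recv[Int].Y, stop: offer{err: end, ack: Y}, err: select{data: Y, stop: Y, ok: Y}}, ack: send[Unit].send[Str].end, ok: offer{ok: offer{more: end, stop: end}, stop: select{retry: Y, ok: Y, ack: end}}}}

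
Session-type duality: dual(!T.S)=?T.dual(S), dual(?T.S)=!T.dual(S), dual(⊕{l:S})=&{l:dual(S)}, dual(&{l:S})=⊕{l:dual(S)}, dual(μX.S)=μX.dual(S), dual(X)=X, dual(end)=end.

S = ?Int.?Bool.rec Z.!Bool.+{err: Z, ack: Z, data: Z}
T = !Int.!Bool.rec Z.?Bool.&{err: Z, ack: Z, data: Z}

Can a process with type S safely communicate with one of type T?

YES

?Int vs !Int  match
  ?Bool vs !Bool  match
    rec Z vs rec Z  match (binder kept)
      !Bool vs ?Bool  match
        +{err,ack,data} vs &{err,ack,data}  match same labels
          • err:
            Z vs Z  match
          • ack:
            Z vs Z  match
          • data:
            Z vs Z  match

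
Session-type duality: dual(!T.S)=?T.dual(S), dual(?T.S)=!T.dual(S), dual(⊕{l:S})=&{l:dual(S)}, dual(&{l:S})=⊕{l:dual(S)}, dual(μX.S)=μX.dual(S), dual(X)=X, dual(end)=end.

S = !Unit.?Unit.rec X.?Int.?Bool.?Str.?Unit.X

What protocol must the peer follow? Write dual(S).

?Unit.!Unit.rec X.!Int.!Bool.!Str.!Unit.X

!Unit = ?Unit
  ?Unit = !Unit
    rec X = rec X  (binder kept)
      ?Int = !Int
        ?Bool = !Bool
          ?Str = !Str
            ?Unit = !Unit
              dual(X) = X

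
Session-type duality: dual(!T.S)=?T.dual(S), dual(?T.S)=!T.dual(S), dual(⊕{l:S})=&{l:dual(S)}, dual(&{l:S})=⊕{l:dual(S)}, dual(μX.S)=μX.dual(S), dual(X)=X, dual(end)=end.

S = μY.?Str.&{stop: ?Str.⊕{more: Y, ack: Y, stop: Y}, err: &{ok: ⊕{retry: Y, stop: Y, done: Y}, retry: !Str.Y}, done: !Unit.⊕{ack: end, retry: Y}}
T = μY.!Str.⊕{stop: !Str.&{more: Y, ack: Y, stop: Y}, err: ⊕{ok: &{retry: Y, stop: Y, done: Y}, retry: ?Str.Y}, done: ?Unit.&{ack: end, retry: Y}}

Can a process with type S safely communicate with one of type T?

μY vs μY  ok (rec unchanged)
  ?Str vs !Str  ok
    &{stop,err,done} vs ⊕{stop,err,done}  ok label sets agree
      • stop:
        ?Str vs !Str  ok
          ⊕{more,ack,stop} vs &{more,ack,stop}  ok label sets agree
            • more:
              Y vs Y  ok
            • ack:
              Y vs Y  ok
            • stop:
              Y vs Y  ok
      • err:
        &{ok,retry} vs ⊕{ok,retry}  ok label sets agree
          • ok:
            ⊕{retry,stop,done} vs &{retry,stop,done}  ok label sets agree
              • retry:
                Y vs Y  ok
              • stop:
                Y vs Y  ok
              • done:
                Y vs Y  ok
          • retry:
            !Str vs ?Str  ok
              Y vs Y  ok
      • done:
        !Unit vs ?Unit  ok
          ⊕{ack,retry} vs &{ack,retry}  ok label sets agree
            • ack:
              end vs end  ok
            • retry:
              Y vs Y  ok

YES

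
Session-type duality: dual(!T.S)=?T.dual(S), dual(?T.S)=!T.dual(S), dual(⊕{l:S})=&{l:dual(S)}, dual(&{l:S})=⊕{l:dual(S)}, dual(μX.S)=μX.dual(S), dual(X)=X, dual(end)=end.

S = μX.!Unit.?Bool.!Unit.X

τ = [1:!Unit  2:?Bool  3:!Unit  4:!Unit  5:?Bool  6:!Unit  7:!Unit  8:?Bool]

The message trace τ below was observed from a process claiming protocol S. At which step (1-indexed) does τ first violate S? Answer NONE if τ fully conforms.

NONE

@1 !Unit  ok  cont: ?Bool.!Unit.μX.…
@2 ?Bool  ok  cont: !Unit.μX.…
@3 !Unit  ok  cont: μX.…
@4 !Unit  ok  cont: ?Bool.!Unit.μX.…
@5 ?Bool  ok  cont: !Unit.μX.…
@6 !Unit  ok  cont: μX.…
@7 !Unit  ok  cont: ?Bool.!Unit.μX.…
@8 ?Bool  ok  cont: !Unit.μX.…
τ conforms to S (length 8)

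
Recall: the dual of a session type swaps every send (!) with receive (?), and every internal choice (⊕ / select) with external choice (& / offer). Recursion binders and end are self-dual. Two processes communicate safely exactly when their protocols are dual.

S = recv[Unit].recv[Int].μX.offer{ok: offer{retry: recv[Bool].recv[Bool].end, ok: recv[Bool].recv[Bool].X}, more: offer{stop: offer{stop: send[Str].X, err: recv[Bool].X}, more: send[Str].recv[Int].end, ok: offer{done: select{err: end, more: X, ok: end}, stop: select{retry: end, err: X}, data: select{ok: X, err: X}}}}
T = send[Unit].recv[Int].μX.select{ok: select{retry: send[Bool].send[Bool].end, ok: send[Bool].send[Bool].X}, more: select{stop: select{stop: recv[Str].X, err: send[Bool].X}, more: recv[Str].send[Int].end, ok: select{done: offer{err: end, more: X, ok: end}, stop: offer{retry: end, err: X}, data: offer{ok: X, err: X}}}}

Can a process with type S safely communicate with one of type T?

NO

recv[Unit] vs send[Unit]  match
  recv[Int] vs recv[Int]  ✗ same direction on both sides — not dual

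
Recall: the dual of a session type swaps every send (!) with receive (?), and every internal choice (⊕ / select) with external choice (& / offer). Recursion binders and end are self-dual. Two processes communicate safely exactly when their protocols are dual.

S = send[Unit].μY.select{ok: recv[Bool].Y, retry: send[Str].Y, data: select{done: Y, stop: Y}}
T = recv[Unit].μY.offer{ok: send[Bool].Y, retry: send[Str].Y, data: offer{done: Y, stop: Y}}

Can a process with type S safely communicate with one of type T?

send[Unit] vs recv[Unit]  match
  μY vs μY  match (rec unchanged)
    select{ok,retry,data} vs offer{ok,retry,data}  match label sets agree
      • ok:
        recv[Bool] vs send[Bool]  match
          Y vs Y  match
      • retry:
        send[Str] vs send[Str]  ✗ same direction on both sides — not dual

NO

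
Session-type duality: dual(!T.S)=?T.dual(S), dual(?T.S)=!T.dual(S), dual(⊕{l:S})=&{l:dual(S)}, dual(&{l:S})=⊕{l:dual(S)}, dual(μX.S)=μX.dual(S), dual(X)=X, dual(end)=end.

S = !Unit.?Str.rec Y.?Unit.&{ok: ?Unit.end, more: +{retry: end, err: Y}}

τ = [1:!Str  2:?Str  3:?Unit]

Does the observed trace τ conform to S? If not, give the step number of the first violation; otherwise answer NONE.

1

step 1: got !Str, protocol expects !Unit  ✗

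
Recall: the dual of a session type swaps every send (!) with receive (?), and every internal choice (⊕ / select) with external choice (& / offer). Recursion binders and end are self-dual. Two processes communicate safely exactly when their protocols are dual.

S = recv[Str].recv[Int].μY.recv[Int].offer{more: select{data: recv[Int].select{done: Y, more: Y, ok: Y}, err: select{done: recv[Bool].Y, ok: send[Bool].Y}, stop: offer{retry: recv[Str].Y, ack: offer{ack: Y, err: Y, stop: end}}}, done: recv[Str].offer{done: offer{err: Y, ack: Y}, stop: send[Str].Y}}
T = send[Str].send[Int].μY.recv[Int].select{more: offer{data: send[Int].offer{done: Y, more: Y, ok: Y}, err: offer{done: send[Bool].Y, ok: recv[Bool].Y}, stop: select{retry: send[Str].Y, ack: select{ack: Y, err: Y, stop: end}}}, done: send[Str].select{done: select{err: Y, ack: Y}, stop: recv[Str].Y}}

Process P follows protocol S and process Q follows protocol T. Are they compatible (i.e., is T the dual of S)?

NO

recv[Str] ‖ send[Str]  ok
  recv[Int] ‖ send[Int]  ok
    μY ‖ μY  ok (μ self-dual)
      recv[Int] ‖ recv[Int]  ✗ same direction on both sides — not dual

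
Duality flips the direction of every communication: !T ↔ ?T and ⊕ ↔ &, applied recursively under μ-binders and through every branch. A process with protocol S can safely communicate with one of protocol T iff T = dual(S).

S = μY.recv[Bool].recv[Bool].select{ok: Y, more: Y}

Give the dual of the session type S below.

μY.send[Bool].send[Bool].offer{ok: Y, more: Y}

μY ↦ μY  (μ self-dual)
  recv[Bool] ↦ send[Bool]
    recv[Bool] ↦ send[Bool]
      select{ok,more} ↦ offer{ok,more}  (select→offer)
        [ok]
          Y ↦ Y
        [more]
          Y ↦ Y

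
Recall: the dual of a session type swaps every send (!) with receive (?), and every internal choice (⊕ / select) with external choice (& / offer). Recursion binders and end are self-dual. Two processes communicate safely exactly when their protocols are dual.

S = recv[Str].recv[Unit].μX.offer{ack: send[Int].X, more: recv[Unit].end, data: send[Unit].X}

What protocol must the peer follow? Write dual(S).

send[Str].send[Unit].μX.select{ack: recv[Int].X, more: send[Unit].end, data: recv[Unit].X}

recv[Str] = send[Str]
  recv[Unit] = send[Unit]
    μX = μX  (μ self-dual)
      offer{ack,more,data} = select{ack,more,data}  (external→internal)
        case ack:
          send[Int] = recv[Int]
            dual(X) = X
        case more:
          recv[Unit] = send[Unit]
            dual(end) = end
        case data:
          send[Unit] = recv[Unit]
            dual(X) = X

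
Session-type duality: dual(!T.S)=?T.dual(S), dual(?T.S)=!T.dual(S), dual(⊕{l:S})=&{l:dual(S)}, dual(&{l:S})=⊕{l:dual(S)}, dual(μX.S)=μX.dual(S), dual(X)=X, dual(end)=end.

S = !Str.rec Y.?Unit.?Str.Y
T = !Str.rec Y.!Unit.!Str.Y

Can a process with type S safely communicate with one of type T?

!Str ‖ !Str  ✗ same direction on both sides — not dual

NO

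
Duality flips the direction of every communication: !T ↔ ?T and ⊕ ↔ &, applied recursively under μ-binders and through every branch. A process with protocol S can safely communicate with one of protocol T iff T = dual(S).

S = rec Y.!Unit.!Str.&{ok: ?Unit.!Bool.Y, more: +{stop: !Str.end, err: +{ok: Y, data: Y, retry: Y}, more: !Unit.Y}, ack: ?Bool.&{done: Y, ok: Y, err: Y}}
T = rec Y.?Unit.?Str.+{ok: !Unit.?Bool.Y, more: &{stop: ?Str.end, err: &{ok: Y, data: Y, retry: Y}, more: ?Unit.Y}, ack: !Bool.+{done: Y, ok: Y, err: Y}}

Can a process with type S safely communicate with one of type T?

YES

rec Y | rec Y  ✓ (μ self-dual)
  !Unit | ?Unit  ✓
    !Str | ?Str  ✓
      &{ok,more,ack} | +{ok,more,ack}  ✓ label sets agree
        [ok]
          ?Unit | !Unit  ✓
            !Bool | ?Bool  ✓
              Y | Y  ✓
        [more]
          +{stop,err,more} | &{stop,err,more}  ✓ label sets agree
            [stop]
              !Str | ?Str  ✓
                end | end  ✓
            [err]
              +{ok,data,retry} | &{ok,data,retry}  ✓ label sets agree
                [ok]
                  Y | Y  ✓
                [data]
                  Y | Y  ✓
                [retry]
                  Y | Y  ✓
            [more]
              !Unit | ?Unit  ✓
                Y | Y  ✓
        [ack]
          ?Bool | !Bool  ✓
            &{done,ok,err} | +{done,ok,err}  ✓ label sets agree
              [done]
                Y | Y  ✓
              [ok]
                Y | Y  ✓
              [err]
                Y | Y  ✓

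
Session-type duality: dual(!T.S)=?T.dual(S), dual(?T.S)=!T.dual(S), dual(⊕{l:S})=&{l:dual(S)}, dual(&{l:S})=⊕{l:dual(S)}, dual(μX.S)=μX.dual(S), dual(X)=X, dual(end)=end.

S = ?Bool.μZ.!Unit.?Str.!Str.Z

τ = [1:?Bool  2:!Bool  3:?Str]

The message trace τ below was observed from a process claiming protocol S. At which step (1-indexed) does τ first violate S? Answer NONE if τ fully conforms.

2

step 1: ?Bool  ✓  state: μZ.…
step 2: got !Bool, protocol expects !Unit  ✗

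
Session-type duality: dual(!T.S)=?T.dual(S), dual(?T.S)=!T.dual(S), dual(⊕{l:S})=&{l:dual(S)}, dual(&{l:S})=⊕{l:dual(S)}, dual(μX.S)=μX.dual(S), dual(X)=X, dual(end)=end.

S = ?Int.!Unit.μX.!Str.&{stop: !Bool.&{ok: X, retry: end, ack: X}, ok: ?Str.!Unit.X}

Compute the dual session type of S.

!Int.?Unit.μX.?Str.⊕{stop: ?Bool.⊕{ok: X, retry: end, ack: X}, ok: !Str.?Unit.X}

?Int = !Int
  !Unit = ?Unit
    μX = μX  (μ self-dual)
      !Str = ?Str
        &{stop,ok} = ⊕{stop,ok}  (external→internal)
          case stop:
            !Bool = ?Bool
              &{ok,retry,ack} = ⊕{ok,retry,ack}  (external→internal)
                case ok:
                  dual(X) = X
                case retry:
                  dual(end) = end
                case ack:
                  dual(X) = X
          case ok:
            ?Str = !Str
              !Unit = ?Unit
                dual(X) = X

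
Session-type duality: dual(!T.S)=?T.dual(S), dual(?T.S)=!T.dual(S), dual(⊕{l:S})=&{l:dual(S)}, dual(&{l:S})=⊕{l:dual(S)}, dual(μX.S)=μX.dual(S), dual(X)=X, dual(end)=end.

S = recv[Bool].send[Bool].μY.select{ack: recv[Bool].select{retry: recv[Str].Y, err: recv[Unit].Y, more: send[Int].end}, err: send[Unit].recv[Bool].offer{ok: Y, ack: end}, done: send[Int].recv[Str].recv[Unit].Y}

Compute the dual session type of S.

recv[Bool] ↦ send[Bool]
  send[Bool] ↦ recv[Bool]
    μY ↦ μY  (μ self-dual)
      select{ack,err,done} ↦ offer{ack,err,done}  (⊕→&)
        • ack:
          recv[Bool] ↦ send[Bool]
            select{retry,err,more} ↦ offer{retry,err,more}  (⊕→&)
              • retry:
                recv[Str] ↦ send[Str]
                  dual(Y) = Y
              • err:
                recv[Unit] ↦ send[Unit]
                  dual(Y) = Y
              • more:
                send[Int] ↦ recv[Int]
                  dual(end) = end
        • err:
          send[Unit] ↦ recv[Unit]
            recv[Bool] ↦ send[Bool]
              offer{ok,ack} ↦ select{ok,ack}  (offer→select)
                • ok:
                  dual(Y) = Y
                • ack:
                  dual(end) = end
        • done:
          send[Int] ↦ recv[Int]
            recv[Str] ↦ send[Str]
              recv[Unit] ↦ send[Unit]
                dual(Y) = Y

send[Bool].recv[Bool].μY.offer{ack: send[Bool].offer{retry: send[Str].Y, err: send[Unit].Y, more: recv[Int].end}, err: recv[Unit].send[Bool].select{ok: Y, ack: end}, done: recv[Int].send[Str].send[Unit].Y}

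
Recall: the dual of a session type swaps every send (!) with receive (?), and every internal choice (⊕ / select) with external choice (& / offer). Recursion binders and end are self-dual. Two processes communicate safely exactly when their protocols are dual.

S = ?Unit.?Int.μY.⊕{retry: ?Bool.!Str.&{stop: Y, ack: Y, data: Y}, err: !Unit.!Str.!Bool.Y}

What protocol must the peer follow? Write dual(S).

?Unit → !Unit
  ?Int → !Int
    μY → μY  (rec unchanged)
      ⊕{retry,err} → &{retry,err}  (select→offer)
        case retry:
          ?Bool → !Bool
            !Str → ?Str
              &{stop,ack,data} → ⊕{stop,ack,data}  (offer→select)
                case stop:
                  dual(Y) = Y
                case ack:
                  dual(Y) = Y
                case data:
                  dual(Y) = Y
        case err:
          !Unit → ?Unit
            !Str → ?Str
              !Bool → ?Bool
                dual(Y) = Y

!Unit.!Int.μY.&{retry: !Bool.?Str.⊕{stop: Y, ack: Y, data: Y}, err: ?Unit.?Str.?Bool.Y}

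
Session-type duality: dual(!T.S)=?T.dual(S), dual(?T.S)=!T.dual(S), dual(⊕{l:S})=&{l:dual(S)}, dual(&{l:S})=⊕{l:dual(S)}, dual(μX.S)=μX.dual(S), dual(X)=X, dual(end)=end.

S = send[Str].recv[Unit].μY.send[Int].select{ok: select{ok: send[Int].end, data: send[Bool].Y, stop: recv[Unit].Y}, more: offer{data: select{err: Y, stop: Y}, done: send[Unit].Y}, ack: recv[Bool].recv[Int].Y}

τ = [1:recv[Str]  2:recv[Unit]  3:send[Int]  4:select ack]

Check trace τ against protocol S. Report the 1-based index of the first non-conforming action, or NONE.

@1 got recv[Str], protocol expects send[Str]  ✗

1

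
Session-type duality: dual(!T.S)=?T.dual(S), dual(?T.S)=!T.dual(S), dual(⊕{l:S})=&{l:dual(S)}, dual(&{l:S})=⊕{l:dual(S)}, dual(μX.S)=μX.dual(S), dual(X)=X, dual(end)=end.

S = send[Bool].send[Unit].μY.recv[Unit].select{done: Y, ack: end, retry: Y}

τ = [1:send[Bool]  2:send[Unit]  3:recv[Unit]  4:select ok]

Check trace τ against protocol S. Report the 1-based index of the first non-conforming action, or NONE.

4

[1] send[Bool]  ok  now at send[Unit].μY.…
[2] send[Unit]  ok  now at μY.…
[3] recv[Unit]  ok  now at select{done: μY.…, ack: end, retry: μY.…}
[4] got select ok, protocol expects select done or select ack or select retry  ✗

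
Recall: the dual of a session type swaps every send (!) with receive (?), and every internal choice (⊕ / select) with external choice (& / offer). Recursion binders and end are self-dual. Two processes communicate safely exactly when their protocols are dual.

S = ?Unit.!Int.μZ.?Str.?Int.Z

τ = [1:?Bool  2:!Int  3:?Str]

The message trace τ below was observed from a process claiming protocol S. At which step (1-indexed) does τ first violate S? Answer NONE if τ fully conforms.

[1] got ?Bool, protocol expects ?Unit  ✗

1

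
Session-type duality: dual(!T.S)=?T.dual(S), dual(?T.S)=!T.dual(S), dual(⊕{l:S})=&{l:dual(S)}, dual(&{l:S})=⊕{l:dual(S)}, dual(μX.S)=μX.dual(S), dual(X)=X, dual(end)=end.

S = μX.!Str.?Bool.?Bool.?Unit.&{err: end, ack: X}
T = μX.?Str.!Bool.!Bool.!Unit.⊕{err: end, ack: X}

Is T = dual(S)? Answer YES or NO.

YES

μX ‖ μX  ok (binder kept)
  !Str ‖ ?Str  ok
    ?Bool ‖ !Bool  ok
      ?Bool ‖ !Bool  ok
        ?Unit ‖ !Unit  ok
          &{err,ack} ‖ ⊕{err,ack}  ok same labels
            [err]
              end ‖ end  ok
            [ack]
              X ‖ X  ok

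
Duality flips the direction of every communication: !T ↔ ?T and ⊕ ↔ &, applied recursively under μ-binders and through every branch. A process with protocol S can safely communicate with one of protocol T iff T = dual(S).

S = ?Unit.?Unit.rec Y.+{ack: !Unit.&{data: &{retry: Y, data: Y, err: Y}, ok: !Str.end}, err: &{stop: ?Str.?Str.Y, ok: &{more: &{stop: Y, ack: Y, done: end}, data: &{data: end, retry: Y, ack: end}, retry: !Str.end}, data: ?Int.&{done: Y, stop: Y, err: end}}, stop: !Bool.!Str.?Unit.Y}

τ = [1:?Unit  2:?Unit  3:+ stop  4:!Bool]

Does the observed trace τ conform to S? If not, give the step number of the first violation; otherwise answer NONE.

step 1: ?Unit  ✓  now at ?Unit.rec Y.…
step 2: ?Unit  ✓  now at rec Y.…
step 3: + stop  ✓  now at !Bool.!Str.?Unit.rec Y.…
step 4: !Bool  ✓  now at !Str.?Unit.rec Y.…
trace exhausted — no violation

NONE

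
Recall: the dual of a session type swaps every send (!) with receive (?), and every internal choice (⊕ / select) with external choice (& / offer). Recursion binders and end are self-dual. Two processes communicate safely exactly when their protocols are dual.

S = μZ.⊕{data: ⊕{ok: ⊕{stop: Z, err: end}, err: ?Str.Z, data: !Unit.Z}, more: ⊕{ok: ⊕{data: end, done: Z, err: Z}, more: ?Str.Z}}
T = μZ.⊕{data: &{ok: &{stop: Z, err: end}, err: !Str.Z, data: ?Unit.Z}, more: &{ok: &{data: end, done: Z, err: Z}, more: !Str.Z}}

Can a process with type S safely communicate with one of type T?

NO

μZ ‖ μZ  ✓ (μ self-dual)
  ⊕{data,more} ‖ ⊕{data,more}  ✗ choice polarity not flipped — not dual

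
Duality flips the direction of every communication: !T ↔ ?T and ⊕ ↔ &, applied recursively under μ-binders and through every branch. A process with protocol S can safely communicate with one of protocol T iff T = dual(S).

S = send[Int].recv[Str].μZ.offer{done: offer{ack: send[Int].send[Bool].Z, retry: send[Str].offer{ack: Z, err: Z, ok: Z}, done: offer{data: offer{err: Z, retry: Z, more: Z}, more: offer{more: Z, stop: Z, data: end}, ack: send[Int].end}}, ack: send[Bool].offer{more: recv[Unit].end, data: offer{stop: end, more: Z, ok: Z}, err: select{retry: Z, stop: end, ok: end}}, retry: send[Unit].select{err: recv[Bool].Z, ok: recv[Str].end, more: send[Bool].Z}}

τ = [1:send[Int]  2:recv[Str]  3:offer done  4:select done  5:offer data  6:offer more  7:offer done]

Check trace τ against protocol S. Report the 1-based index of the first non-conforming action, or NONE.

4

[1] send[Int]  ok  cont: recv[Str].μZ.…
[2] recv[Str]  ok  cont: μZ.…
[3] offer done  ok  cont: offer{ack: send[Int].send[Bool].μZ.…, retry: send[Str].offer{ack: μZ.…, err: μZ.…, ok: μZ.…}, done: offer{data: offer{err: μZ.…, retry: μZ.…, more: μZ.…}, more: offer{more: μZ.…, stop: μZ.…, data: end}, ack: send[Int].end}}
[4] got select done, protocol expects offer ack or offer retry or offer done  ✗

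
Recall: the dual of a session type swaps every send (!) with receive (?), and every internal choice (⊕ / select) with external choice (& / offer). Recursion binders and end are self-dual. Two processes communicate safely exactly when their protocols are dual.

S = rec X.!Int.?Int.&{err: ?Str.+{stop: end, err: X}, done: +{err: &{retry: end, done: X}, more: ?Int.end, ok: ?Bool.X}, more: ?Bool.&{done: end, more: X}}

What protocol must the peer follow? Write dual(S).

rec X = rec X  (binder kept)
  !Int = ?Int
    ?Int = !Int
      &{err,done,more} = +{err,done,more}  (external→internal)
        case err:
          ?Str = !Str
            +{stop,err} = &{stop,err}  (internal→external)
              case stop:
                end self-dual
              case err:
                X self-dual
        case done:
          +{err,more,ok} = &{err,more,ok}  (internal→external)
            case err:
              &{retry,done} = +{retry,done}  (external→internal)
                case retry:
                  end self-dual
                case done:
                  X self-dual
            case more:
              ?Int = !Int
                end self-dual
            case ok:
              ?Bool = !Bool
                X self-dual
        case more:
          ?Bool = !Bool
            &{done,more} = +{done,more}  (external→internal)
              case done:
                end self-dual
              case more:
                X self-dual

rec X.?Int.!Int.+{err: !Str.&{stop: end, err: X}, done: &{err: +{retry: end, done: X}, more: !Int.end, ok: !Bool.X}, more: !Bool.+{done: end, more: X}}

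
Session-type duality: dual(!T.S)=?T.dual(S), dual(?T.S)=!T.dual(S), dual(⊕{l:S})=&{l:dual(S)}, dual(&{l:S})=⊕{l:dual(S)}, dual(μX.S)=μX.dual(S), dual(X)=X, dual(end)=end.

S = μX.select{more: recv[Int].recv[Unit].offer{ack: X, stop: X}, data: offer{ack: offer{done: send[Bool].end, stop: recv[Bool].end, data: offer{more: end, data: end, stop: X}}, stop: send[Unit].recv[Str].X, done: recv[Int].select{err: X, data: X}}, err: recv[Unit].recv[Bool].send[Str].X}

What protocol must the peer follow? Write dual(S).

μX.offer{more: send[Int].send[Unit].select{ack: X, stop: X}, data: select{ack: select{done: recv[Bool].end, stop: send[Bool].end, data: select{more: end, data: end, stop: X}}, stop: recv[Unit].send[Str].X, done: send[Int].offer{err: X, data: X}}, err: send[Unit].send[Bool].recv[Str].X}

μX = μX  (rec unchanged)
  select{more,data,err} = offer{more,data,err}  (internal→external)
    • more:
      recv[Int] = send[Int]
        recv[Unit] = send[Unit]
          offer{ack,stop} = select{ack,stop}  (&→⊕)
            • ack:
              X self-dual
            • stop:
              X self-dual
    • data:
      offer{ack,stop,done} = select{ack,stop,done}  (&→⊕)
        • ack:
          offer{done,stop,data} = select{done,stop,data}  (&→⊕)
            • done:
              send[Bool] = recv[Bool]
                end self-dual
            • stop:
              recv[Bool] = send[Bool]
                end self-dual
            • data:
              offer{more,data,stop} = select{more,data,stop}  (&→⊕)
                • more:
                  end self-dual
                • data:
                  end self-dual
                • stop:
                  X self-dual
        • stop:
          send[Unit] = recv[Unit]
            recv[Str] = send[Str]
              X self-dual
        • done:
          recv[Int] = send[Int]
            select{err,data} = offer{err,data}  (internal→external)
              • err:
                X self-dual
              • data:
                X self-dual
    • err:
      recv[Unit] = send[Unit]
        recv[Bool] = send[Bool]
          send[Str] = recv[Str]
            X self-dual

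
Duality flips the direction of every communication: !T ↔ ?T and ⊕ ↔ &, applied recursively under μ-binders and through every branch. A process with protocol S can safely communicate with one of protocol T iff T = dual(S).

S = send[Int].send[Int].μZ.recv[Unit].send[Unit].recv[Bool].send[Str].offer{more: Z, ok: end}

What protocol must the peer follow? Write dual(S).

recv[Int].recv[Int].μZ.send[Unit].recv[Unit].send[Bool].recv[Str].select{more: Z, ok: end}

send[Int] → recv[Int]
  send[Int] → recv[Int]
    μZ → μZ  (rec unchanged)
      recv[Unit] → send[Unit]
        send[Unit] → recv[Unit]
          recv[Bool] → send[Bool]
            send[Str] → recv[Str]
              offer{more,ok} → select{more,ok}  (&→⊕)
                [more]
                  Z self-dual
                [ok]
                  end self-dual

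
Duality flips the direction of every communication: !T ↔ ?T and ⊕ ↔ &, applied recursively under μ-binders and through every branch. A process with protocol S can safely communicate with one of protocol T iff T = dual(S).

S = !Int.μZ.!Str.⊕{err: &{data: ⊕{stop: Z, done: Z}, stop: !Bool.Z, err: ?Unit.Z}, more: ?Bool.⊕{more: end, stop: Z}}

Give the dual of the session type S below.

!Int = ?Int
  μZ = μZ  (rec unchanged)
    !Str = ?Str
      ⊕{err,more} = &{err,more}  (select→offer)
        case err:
          &{data,stop,err} = ⊕{data,stop,err}  (&→⊕)
            case data:
              ⊕{stop,done} = &{stop,done}  (select→offer)
                case stop:
                  Z ↦ Z
                case done:
                  Z ↦ Z
            case stop:
              !Bool = ?Bool
                Z ↦ Z
            case err:
              ?Unit = !Unit
                Z ↦ Z
        case more:
          ?Bool = !Bool
            ⊕{more,stop} = &{more,stop}  (select→offer)
              case more:
                end ↦ end
              case stop:
                Z ↦ Z

?Int.μZ.?Str.&{err: ⊕{data: &{stop: Z, done: Z}, stop: ?Bool.Z, err: !Unit.Z}, more: !Bool.&{more: end, stop: Z}}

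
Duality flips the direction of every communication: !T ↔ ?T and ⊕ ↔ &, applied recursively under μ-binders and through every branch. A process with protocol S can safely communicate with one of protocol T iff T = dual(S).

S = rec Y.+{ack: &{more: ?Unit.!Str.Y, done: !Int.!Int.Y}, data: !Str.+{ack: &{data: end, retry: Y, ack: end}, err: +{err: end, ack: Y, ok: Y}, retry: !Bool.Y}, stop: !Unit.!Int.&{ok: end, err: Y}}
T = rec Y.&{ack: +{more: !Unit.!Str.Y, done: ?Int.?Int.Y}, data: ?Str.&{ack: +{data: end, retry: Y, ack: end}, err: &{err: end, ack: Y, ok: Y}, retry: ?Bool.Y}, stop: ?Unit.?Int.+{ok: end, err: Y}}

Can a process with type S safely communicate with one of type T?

NO

rec Y vs rec Y  ✓ (μ self-dual)
  +{ack,data,stop} vs &{ack,data,stop}  ✓ label sets agree
    [ack]
      &{more,done} vs +{more,done}  ✓ label sets agree
        [more]
          ?Unit vs !Unit  ✓
            !Str vs !Str  ✗ same direction on both sides — not dual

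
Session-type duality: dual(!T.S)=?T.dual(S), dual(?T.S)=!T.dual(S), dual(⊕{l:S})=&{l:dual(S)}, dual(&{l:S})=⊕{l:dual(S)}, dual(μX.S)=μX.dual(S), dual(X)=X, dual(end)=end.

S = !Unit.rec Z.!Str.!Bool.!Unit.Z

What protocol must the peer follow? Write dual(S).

!Unit → ?Unit
  rec Z → rec Z  (rec unchanged)
    !Str → ?Str
      !Bool → ?Bool
        !Unit → ?Unit
          Z self-dual

?Unit.rec Z.?Str.?Bool.?Unit.Z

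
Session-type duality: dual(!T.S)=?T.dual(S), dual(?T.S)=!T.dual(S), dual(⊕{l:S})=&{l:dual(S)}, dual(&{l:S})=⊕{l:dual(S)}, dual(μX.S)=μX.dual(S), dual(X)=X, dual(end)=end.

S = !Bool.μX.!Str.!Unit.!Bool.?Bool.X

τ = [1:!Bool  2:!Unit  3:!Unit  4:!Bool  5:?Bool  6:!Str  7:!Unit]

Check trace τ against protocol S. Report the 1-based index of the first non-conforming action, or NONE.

[1] !Bool  ✓  residual = μX.…
[2] got !Unit, protocol expects !Str  ✗

2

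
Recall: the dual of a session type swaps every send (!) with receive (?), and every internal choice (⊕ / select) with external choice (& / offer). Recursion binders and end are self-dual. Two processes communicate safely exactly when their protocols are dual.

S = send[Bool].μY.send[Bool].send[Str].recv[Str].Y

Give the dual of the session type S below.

send[Bool] ↦ recv[Bool]
  μY ↦ μY  (μ self-dual)
    send[Bool] ↦ recv[Bool]
      send[Str] ↦ recv[Str]
        recv[Str] ↦ send[Str]
          Y self-dual

recv[Bool].μY.recv[Bool].recv[Str].send[Str].Y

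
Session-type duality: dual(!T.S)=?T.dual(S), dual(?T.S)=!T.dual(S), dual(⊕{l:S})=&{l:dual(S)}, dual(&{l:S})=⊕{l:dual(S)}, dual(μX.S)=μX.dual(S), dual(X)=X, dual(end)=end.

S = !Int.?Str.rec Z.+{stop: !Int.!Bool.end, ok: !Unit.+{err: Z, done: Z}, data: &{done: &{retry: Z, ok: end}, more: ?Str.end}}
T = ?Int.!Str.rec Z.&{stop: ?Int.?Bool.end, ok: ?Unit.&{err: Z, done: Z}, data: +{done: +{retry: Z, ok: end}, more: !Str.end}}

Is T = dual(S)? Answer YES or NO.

!Int ‖ ?Int  match
  ?Str ‖ !Str  match
    rec Z ‖ rec Z  match (μ self-dual)
      +{stop,ok,data} ‖ &{stop,ok,data}  match same labels
        [stop]
          !Int ‖ ?Int  match
            !Bool ‖ ?Bool  match
              end ‖ end  match
        [ok]
          !Unit ‖ ?Unit  match
            +{err,done} ‖ &{err,done}  match same labels
              [err]
                Z ‖ Z  match
              [done]
                Z ‖ Z  match
        [data]
          &{done,more} ‖ +{done,more}  match same labels
            [done]
              &{retry,ok} ‖ +{retry,ok}  match same labels
                [retry]
                  Z ‖ Z  match
                [ok]
                  end ‖ end  match
            [more]
              ?Str ‖ !Str  match
                end ‖ end  match

YES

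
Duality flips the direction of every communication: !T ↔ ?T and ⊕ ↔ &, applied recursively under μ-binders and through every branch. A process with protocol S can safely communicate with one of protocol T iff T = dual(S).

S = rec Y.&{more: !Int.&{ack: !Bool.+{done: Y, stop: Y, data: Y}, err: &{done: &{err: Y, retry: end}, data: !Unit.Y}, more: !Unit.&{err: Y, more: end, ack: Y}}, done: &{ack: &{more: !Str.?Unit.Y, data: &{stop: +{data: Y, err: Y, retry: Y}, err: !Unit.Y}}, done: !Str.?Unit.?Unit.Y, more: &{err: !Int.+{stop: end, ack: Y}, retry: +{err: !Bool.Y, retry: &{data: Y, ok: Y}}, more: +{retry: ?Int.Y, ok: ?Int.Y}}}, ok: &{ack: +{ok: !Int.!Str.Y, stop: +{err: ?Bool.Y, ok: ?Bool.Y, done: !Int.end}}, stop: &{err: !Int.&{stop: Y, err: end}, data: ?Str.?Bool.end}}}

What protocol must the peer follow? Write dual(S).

rec Y.+{more: ?Int.+{ack: ?Bool.&{done: Y, stop: Y, data: Y}, err: +{done: +{err: Y, retry: end}, data: ?Unit.Y}, more: ?Unit.+{err: Y, more: end, ack: Y}}, done: +{ack: +{more: ?Str.!Unit.Y, data: +{stop: &{data: Y, err: Y, retry: Y}, err: ?Unit.Y}}, done: ?Str.!Unit.!Unit.Y, more: +{err: ?Int.&{stop: end, ack: Y}, retry: &{err: ?Bool.Y, retry: +{data: Y, ok: Y}}, more: &{retry: !Int.Y, ok: !Int.Y}}}, ok: +{ack: &{ok: ?Int.?Str.Y, stop: &{err: !Bool.Y, ok: !Bool.Y, done: ?Int.end}}, stop: +{err: ?Int.+{stop: Y, err: end}, data: !Str.!Bool.end}}}

rec Y → rec Y  (μ self-dual)
  &{more,done,ok} → +{more,done,ok}  (external→internal)
    case more:
      !Int → ?Int
        &{ack,err,more} → +{ack,err,more}  (external→internal)
          case ack:
            !Bool → ?Bool
              +{done,stop,data} → &{done,stop,data}  (select→offer)
                case done:
                  Y ↦ Y
                case stop:
                  Y ↦ Y
                case data:
                  Y ↦ Y
          case err:
            &{done,data} → +{done,data}  (external→internal)
              case done:
                &{err,retry} → +{err,retry}  (external→internal)
                  case err:
                    Y ↦ Y
                  case retry:
                    end ↦ end
              case data:
                !Unit → ?Unit
                  Y ↦ Y
          case more:
            !Unit → ?Unit
              &{err,more,ack} → +{err,more,ack}  (external→internal)
                case err:
                  Y ↦ Y
                case more:
                  end ↦ end
                case ack:
                  Y ↦ Y
    case done:
      &{ack,done,more} → +{ack,done,more}  (external→internal)
        case ack:
          &{more,data} → +{more,data}  (external→internal)
            case more:
              !Str → ?Str
                ?Unit → !Unit
                  Y ↦ Y
            case data:
              &{stop,err} → +{stop,err}  (external→internal)
                case stop:
                  +{data,err,retry} → &{data,err,retry}  (select→offer)
                    case data:
                      Y ↦ Y
                    case err:
                      Y ↦ Y
                    case retry:
                      Y ↦ Y
                case err:
                  !Unit → ?Unit
                    Y ↦ Y
        case done:
          !Str → ?Str
            ?Unit → !Unit
              ?Unit → !Unit
                Y ↦ Y
        case more:
          &{err,retry,more} → +{err,retry,more}  (external→internal)
            case err:
              !Int → ?Int
                +{stop,ack} → &{stop,ack}  (select→offer)
                  case stop:
                    end ↦ end
                  case ack:
                    Y ↦ Y
            case retry:
              +{err,retry} → &{err,retry}  (select→offer)
                case err:
                  !Bool → ?Bool
                    Y ↦ Y
                case retry:
                  &{data,ok} → +{data,ok}  (external→internal)
                    case data:
                      Y ↦ Y
                    case ok:
                      Y ↦ Y
            case more:
              +{retry,ok} → &{retry,ok}  (select→offer)
                case retry:
                  ?Int → !Int
                    Y ↦ Y
                case ok:
                  ?Int → !Int
                    Y ↦ Y
    case ok:
      &{ack,stop} → +{ack,stop}  (external→internal)
        case ack:
          +{ok,stop} → &{ok,stop}  (select→offer)
            case ok:
              !Int → ?Int
                !Str → ?Str
                  Y ↦ Y
            case stop:
              +{err,ok,done} → &{err,ok,done}  (select→offer)
                case err:
                  ?Bool → !Bool
                    Y ↦ Y
                case ok:
                  ?Bool → !Bool
                    Y ↦ Y
                case done:
                  !Int → ?Int
                    end ↦ end
        case stop:
          &{err,data} → +{err,data}  (external→internal)
            case err:
              !Int → ?Int
                &{stop,err} → +{stop,err}  (external→internal)
                  case stop:
                    Y ↦ Y
                  case err:
                    end ↦ end
            case data:
              ?Str → !Str
                ?Bool → !Bool
                  end ↦ end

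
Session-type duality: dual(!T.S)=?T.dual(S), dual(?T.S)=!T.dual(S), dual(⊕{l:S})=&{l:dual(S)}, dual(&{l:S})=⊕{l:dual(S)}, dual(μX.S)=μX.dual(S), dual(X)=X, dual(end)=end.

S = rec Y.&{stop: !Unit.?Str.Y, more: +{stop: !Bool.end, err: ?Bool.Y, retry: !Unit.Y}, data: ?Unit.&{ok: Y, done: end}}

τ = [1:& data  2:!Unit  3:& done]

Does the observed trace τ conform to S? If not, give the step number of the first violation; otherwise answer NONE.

@1 & data  match  cont: ?Unit.&{ok: rec Y.…, done: end}
@2 got !Unit, protocol expects ?Unit  ✗

2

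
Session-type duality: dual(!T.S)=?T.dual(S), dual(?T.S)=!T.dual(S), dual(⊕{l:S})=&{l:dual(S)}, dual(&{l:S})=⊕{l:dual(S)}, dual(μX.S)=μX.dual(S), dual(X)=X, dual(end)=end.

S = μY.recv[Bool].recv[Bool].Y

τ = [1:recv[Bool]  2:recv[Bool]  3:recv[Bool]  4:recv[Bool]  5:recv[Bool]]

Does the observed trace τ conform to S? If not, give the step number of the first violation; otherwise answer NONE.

[1] recv[Bool]  ✓  cont: recv[Bool].μY.…
[2] recv[Bool]  ✓  cont: μY.…
[3] recv[Bool]  ✓  cont: recv[Bool].μY.…
[4] recv[Bool]  ✓  cont: μY.…
[5] recv[Bool]  ✓  cont: recv[Bool].μY.…
all 5 steps conform

NONE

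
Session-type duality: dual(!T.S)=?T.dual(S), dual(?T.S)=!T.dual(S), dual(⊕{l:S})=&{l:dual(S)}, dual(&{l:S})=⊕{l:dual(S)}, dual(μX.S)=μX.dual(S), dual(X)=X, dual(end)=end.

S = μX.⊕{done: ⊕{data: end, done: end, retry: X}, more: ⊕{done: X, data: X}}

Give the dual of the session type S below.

μX.&{done: &{data: end, done: end, retry: X}, more: &{done: X, data: X}}

μX ↦ μX  (binder kept)
  ⊕{done,more} ↦ &{done,more}  (⊕→&)
    [done]
      ⊕{data,done,retry} ↦ &{data,done,retry}  (⊕→&)
        [data]
          end self-dual
        [done]
          end self-dual
        [retry]
          X self-dual
    [more]
      ⊕{done,data} ↦ &{done,data}  (⊕→&)
        [done]
          X self-dual
        [data]
          X self-dual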